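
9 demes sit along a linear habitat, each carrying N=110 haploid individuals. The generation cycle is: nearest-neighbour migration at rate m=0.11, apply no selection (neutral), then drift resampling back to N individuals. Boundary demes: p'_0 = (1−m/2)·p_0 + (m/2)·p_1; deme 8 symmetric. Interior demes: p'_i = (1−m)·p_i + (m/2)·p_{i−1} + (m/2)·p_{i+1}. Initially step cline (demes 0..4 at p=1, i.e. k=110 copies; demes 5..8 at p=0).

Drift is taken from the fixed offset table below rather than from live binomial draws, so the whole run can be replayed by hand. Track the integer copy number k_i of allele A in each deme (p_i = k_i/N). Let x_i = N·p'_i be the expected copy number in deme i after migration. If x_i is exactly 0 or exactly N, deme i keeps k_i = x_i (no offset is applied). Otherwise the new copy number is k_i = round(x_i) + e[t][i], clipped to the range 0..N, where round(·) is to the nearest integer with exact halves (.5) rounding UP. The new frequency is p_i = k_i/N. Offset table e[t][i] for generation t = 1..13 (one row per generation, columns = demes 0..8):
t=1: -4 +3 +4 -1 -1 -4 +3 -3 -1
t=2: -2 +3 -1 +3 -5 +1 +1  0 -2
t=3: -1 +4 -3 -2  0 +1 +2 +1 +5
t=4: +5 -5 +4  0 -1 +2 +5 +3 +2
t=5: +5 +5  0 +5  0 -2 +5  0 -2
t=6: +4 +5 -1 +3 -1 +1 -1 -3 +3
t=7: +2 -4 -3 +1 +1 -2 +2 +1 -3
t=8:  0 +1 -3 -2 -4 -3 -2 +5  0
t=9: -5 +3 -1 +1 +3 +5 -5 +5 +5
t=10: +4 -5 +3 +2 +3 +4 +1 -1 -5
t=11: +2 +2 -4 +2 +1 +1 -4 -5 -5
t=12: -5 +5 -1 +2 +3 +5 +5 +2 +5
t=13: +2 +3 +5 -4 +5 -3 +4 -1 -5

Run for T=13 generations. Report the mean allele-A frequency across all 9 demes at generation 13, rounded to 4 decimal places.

t=0: k=[110 110 110 110 110 0 0 0 0]
t=1: x=[110.0000 110.0000 110.0000 110.0000 103.9500 6.0500 0.0000 0.0000 0.0000] k=[110 110 110 110 103 2 0 0 0]
t=2: x=[110.0000 110.0000 110.0000 109.6150 97.8300 7.4450 0.1100 0.0000 0.0000] k=[110 110 110 110 93 8 1 0 0]
t=3: x=[110.0000 110.0000 110.0000 109.0650 89.2600 12.2900 1.3300 0.0550 0.0000] k=[110 110 110 107 89 13 3 1 0]
t=4: x=[110.0000 110.0000 109.8350 106.1750 85.8100 16.6300 3.4400 1.0550 0.0550] k=[110 110 110 106 85 19 8 4 2]
t=5: x=[110.0000 110.0000 109.7800 105.0650 82.5250 22.0250 8.3850 4.1100 2.1100] k=[110 110 110 110 83 20 13 4 0]
t=6: x=[110.0000 110.0000 110.0000 108.5150 81.0200 23.0800 12.8900 4.2750 0.2200] k=[110 110 110 110 80 24 12 1 3]
t=7: x=[110.0000 110.0000 110.0000 108.3500 78.5700 26.4200 12.0550 1.7150 2.8900] k=[110 110 110 109 80 24 14 3 0]
t=8: x=[110.0000 110.0000 109.9450 107.4600 78.5150 26.5300 13.9450 3.4400 0.1650] k=[110 110 107 105 75 24 12 8 0]
t=9: x=[110.0000 109.8350 107.0550 103.4600 73.8450 26.1450 12.4400 7.7800 0.4400] k=[110 110 106 104 77 31 7 13 5]
t=10: x=[110.0000 109.7800 106.1100 102.6250 75.9550 32.2100 8.6500 12.2300 5.4400] k=[110 105 109 105 79 36 10 11 0]
t=11: x=[109.7250 105.4950 108.5600 103.7900 78.0650 36.9350 11.4850 10.3400 0.6050] k=[110 107 105 106 79 38 7 5 0]
t=12: x=[109.8350 107.0550 105.1650 104.4600 78.2300 38.5500 8.5950 4.8350 0.2750] k=[105 110 104 106 81 44 14 7 5]
t=13: x=[105.2750 109.3950 104.4400 104.5150 80.3400 44.3850 15.2650 7.2750 5.1100] k=[107 110 109 101 85 41 19 6 0]

0.5838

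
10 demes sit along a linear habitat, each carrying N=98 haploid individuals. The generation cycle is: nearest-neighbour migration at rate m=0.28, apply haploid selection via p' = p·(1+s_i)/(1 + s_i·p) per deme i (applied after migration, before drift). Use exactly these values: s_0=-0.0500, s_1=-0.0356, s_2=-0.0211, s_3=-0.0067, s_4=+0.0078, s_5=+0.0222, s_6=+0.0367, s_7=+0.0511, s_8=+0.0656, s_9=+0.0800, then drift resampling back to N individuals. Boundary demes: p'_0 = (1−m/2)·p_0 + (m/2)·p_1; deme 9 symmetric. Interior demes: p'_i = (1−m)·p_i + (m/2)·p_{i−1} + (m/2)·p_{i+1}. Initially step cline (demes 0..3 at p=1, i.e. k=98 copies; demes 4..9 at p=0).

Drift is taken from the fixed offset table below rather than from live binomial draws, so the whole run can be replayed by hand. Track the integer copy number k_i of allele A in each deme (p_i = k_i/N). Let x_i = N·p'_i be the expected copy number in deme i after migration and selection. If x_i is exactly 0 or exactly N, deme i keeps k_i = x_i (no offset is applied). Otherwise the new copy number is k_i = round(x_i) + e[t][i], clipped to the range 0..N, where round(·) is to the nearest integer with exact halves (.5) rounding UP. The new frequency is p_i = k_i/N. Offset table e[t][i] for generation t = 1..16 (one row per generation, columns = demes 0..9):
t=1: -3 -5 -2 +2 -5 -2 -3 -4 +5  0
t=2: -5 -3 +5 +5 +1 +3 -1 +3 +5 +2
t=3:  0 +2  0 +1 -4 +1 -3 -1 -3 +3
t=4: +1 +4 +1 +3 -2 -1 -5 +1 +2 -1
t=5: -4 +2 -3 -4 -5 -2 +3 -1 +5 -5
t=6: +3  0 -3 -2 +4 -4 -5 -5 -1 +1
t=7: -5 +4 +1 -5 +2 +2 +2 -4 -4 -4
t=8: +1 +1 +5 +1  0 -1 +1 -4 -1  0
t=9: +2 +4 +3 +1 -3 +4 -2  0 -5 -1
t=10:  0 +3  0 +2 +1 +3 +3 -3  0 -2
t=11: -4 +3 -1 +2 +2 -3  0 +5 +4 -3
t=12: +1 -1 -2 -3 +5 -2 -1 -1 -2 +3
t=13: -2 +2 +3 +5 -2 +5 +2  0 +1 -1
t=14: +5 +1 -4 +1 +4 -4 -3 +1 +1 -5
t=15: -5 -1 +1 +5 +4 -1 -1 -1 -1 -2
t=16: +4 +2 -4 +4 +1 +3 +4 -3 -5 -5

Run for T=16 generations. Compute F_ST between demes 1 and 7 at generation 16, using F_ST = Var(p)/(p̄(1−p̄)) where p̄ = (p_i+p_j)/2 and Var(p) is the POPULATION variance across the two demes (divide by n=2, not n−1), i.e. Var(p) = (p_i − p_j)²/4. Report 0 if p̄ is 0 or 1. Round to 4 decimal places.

t=0: k=[98 98 98 98 0 0 0 0 0 0]
t=1: x=[98.0000 98.0000 98.0000 84.2005 13.8119 0.0000 0.0000 0.0000 0.0000 0.0000] k=[98 98 98 86 9 0 0 0 0 0]
t=2: x=[98.0000 98.0000 96.2844 76.7885 18.6370 1.2876 0.0000 0.0000 0.0000 0.0000] k=[98 98 98 82 20 4 0 0 0 0]
t=3: x=[98.0000 98.0000 95.7128 75.4435 26.5903 5.7986 0.5804 0.0000 0.0000 0.0000] k=[98 98 96 76 23 7 0 0 0 0]
t=4: x=[98.0000 97.7097 93.3872 71.2495 28.3362 8.4276 1.0156 0.0000 0.0000 0.0000] k=[98 98 94 74 26 7 0 0 0 0]
t=5: x=[98.0000 97.4195 91.6342 69.9456 30.2222 8.8553 1.0156 0.0000 0.0000 0.0000] k=[98 98 89 66 25 7 4 0 0 0]
t=6: x=[98.0000 96.6941 86.8307 63.3295 28.3764 9.2829 3.9959 0.5884 0.0000 0.0000] k=[98 97 84 61 32 5 0 0 0 0]
t=7: x=[97.8526 95.2239 82.3212 60.0037 32.4484 8.2443 0.7255 0.0000 0.0000 0.0000] k=[93 98 83 55 34 10 3 0 0 0]
t=8: x=[93.4841 95.0997 80.8808 55.8186 33.7517 12.6194 3.6857 0.4414 0.0000 0.0000] k=[94 96 86 57 34 12 5 0 0 0]
t=9: x=[94.0920 94.1894 83.0721 57.6806 34.3131 14.3671 5.4630 0.7355 0.0000 0.0000] k=[96 98 86 59 31 18 3 1 0 0]
t=10: x=[96.1911 95.9691 83.6406 58.7019 33.2705 18.0410 4.9879 1.1975 0.1492 0.0000] k=[96 98 84 61 34 21 8 0 0 0]
t=11: x=[96.1911 95.6793 82.4632 60.2842 36.1371 21.3646 8.9900 1.1765 0.0000 0.0000] k=[92 98 81 62 38 18 9 6 0 0]
t=12: x=[92.5834 94.6652 80.4144 61.1455 38.7419 19.8858 10.1637 5.8481 0.8946 0.0000] k=[94 94 78 58 44 18 9 5 0 0]
t=13: x=[93.7985 91.5448 77.0914 58.6818 42.5069 20.7367 10.0196 5.0954 0.7456 0.0000] k=[92 94 80 64 41 26 12 5 2 0]
t=14: x=[91.9974 91.5448 79.4008 62.8686 42.3067 26.5630 13.3913 5.8272 2.2771 0.3023] k=[97 93 75 64 46 23 10 7 3 0]
t=15: x=[96.3593 90.8019 75.6138 62.8686 45.4893 24.8046 11.7681 7.1848 3.3390 0.4534] k=[91 90 77 68 49 24 11 6 2 0]
t=16: x=[90.5129 87.9991 77.2129 66.4564 48.3503 26.0983 12.5080 6.4332 2.4259 0.3023] k=[95 90 73 70 49 29 17 3 0 0]

0.7902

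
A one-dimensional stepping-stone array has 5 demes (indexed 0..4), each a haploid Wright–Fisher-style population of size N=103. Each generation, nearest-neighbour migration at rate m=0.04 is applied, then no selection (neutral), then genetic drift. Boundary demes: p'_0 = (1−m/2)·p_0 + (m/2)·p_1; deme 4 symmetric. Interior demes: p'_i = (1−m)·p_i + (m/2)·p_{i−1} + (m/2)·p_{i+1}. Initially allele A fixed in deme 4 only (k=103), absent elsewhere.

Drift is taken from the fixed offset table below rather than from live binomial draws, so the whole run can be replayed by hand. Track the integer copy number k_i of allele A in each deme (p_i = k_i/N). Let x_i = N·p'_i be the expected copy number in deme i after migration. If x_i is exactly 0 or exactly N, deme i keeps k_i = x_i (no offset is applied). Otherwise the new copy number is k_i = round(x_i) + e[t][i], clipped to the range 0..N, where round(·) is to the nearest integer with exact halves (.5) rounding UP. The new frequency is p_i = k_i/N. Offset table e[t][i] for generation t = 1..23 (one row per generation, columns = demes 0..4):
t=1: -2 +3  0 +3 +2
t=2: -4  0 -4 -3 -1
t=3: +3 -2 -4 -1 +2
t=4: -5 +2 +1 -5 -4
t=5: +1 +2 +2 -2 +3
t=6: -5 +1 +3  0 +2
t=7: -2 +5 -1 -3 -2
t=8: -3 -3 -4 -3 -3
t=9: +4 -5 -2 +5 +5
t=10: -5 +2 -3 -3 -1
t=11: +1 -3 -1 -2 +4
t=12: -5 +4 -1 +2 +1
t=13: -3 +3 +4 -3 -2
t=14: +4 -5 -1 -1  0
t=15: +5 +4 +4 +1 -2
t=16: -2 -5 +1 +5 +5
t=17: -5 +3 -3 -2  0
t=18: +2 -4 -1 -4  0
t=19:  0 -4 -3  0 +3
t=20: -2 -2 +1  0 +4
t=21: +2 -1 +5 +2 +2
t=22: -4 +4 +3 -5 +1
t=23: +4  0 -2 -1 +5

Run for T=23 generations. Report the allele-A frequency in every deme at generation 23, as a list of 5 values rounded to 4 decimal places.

[0.0388, 0.0388, 0.0777, 0.1262, 0.8835]

t=0: k=[0 0 0 0 103]
t=1: x=[0.0000 0.0000 0.0000 2.0600 100.9400] k=[0 0 0 5 103]
t=2: x=[0.0000 0.0000 0.1000 6.8600 101.0400] k=[0 0 0 4 100]
t=3: x=[0.0000 0.0000 0.0800 5.8400 98.0800] k=[0 0 0 5 100]
t=4: x=[0.0000 0.0000 0.1000 6.8000 98.1000] k=[0 0 1 2 94]
t=5: x=[0.0000 0.0200 1.0000 3.8200 92.1600] k=[0 2 3 2 95]
t=6: x=[0.0400 1.9800 2.9600 3.8800 93.1400] k=[0 3 6 4 95]
t=7: x=[0.0600 3.0000 5.9000 5.8600 93.1800] k=[0 8 5 3 91]
t=8: x=[0.1600 7.7800 5.0200 4.8000 89.2400] k=[0 5 1 2 86]
t=9: x=[0.1000 4.8200 1.1000 3.6600 84.3200] k=[4 0 0 9 89]
t=10: x=[3.9200 0.0800 0.1800 10.4200 87.4000] k=[0 2 0 7 86]
t=11: x=[0.0400 1.9200 0.1800 8.4400 84.4200] k=[1 0 0 6 88]
t=12: x=[0.9800 0.0200 0.1200 7.5200 86.3600] k=[0 4 0 10 87]
t=13: x=[0.0800 3.8400 0.2800 11.3400 85.4600] k=[0 7 4 8 83]
t=14: x=[0.1400 6.8000 4.1400 9.4200 81.5000] k=[4 2 3 8 82]
t=15: x=[3.9600 2.0600 3.0800 9.3800 80.5200] k=[9 6 7 10 79]
t=16: x=[8.9400 6.0800 7.0400 11.3200 77.6200] k=[7 1 8 16 83]
t=17: x=[6.8800 1.2600 8.0200 17.1800 81.6600] k=[2 4 5 15 82]
t=18: x=[2.0400 3.9800 5.1800 16.1400 80.6600] k=[4 0 4 12 81]
t=19: x=[3.9200 0.1600 4.0800 13.2200 79.6200] k=[4 0 1 13 83]
t=20: x=[3.9200 0.1000 1.2200 14.1600 81.6000] k=[2 0 2 14 86]
t=21: x=[1.9600 0.0800 2.2000 15.2000 84.5600] k=[4 0 7 17 87]
t=22: x=[3.9200 0.2200 7.0600 18.2000 85.6000] k=[0 4 10 13 87]
t=23: x=[0.0800 4.0400 9.9400 14.4200 85.5200] k=[4 4 8 13 91]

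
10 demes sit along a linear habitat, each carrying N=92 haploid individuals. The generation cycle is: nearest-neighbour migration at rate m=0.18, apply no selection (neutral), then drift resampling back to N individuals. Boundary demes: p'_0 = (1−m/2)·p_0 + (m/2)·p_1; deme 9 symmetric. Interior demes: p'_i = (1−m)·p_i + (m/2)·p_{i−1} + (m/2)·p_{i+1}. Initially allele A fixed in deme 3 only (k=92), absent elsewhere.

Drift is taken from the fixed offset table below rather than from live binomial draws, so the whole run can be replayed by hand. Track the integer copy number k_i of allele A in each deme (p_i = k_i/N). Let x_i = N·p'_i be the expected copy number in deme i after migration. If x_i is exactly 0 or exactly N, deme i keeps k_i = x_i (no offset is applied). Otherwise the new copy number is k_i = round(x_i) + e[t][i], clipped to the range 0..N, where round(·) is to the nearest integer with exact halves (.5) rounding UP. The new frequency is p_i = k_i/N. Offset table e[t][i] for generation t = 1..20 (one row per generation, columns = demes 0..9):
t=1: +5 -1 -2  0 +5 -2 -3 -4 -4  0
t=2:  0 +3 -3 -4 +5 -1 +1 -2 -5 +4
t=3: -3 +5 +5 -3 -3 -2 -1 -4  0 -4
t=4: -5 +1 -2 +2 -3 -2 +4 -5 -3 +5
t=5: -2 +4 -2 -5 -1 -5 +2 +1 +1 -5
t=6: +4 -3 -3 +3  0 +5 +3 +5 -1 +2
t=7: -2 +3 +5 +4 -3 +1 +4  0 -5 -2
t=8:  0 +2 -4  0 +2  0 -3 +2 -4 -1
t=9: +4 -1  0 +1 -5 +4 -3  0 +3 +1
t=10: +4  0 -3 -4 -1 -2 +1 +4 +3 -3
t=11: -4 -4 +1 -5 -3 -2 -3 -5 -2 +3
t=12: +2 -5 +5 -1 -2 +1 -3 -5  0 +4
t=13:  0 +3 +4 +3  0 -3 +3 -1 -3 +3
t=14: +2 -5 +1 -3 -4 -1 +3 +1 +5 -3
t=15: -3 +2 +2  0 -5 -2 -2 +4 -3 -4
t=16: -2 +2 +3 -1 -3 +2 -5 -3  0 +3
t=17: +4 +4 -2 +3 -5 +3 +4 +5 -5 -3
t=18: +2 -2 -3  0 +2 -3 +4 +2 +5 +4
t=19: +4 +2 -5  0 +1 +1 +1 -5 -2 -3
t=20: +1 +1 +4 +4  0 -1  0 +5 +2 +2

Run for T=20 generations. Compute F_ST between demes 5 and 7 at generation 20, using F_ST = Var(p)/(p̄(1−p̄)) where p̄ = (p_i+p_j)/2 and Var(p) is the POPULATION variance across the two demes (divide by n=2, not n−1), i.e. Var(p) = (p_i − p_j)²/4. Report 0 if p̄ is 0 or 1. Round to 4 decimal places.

t=0: k=[0 0 0 92 0 0 0 0 0 0]
t=1: x=[0.0000 0.0000 8.2800 75.4400 8.2800 0.0000 0.0000 0.0000 0.0000 0.0000] k=[0 0 6 75 13 0 0 0 0 0]
t=2: x=[0.0000 0.5400 11.6700 63.2100 17.4100 1.1700 0.0000 0.0000 0.0000 0.0000] k=[0 4 9 59 22 0 0 0 0 0]
t=3: x=[0.3600 4.0900 13.0500 51.1700 23.3500 1.9800 0.0000 0.0000 0.0000 0.0000] k=[0 9 18 48 20 0 0 0 0 0]
t=4: x=[0.8100 9.0000 19.8900 42.7800 20.7200 1.8000 0.0000 0.0000 0.0000 0.0000] k=[0 10 18 45 18 0 0 0 0 0]
t=5: x=[0.9000 9.8200 19.7100 40.1400 18.8100 1.6200 0.0000 0.0000 0.0000 0.0000] k=[0 14 18 35 18 0 0 0 0 0]
t=6: x=[1.2600 13.1000 19.1700 31.9400 17.9100 1.6200 0.0000 0.0000 0.0000 0.0000] k=[5 10 16 35 18 7 0 0 0 0]
t=7: x=[5.4500 10.0900 17.1700 31.7600 18.5400 7.3600 0.6300 0.0000 0.0000 0.0000] k=[3 13 22 36 16 8 5 0 0 0]
t=8: x=[3.9000 12.9100 22.4500 32.9400 17.0800 8.4500 4.8200 0.4500 0.0000 0.0000] k=[4 15 18 33 19 8 2 2 0 0]
t=9: x=[4.9900 14.2800 19.0800 30.3900 19.2700 8.4500 2.5400 1.8200 0.1800 0.0000] k=[9 13 19 31 14 12 0 2 3 0]
t=10: x=[9.3600 13.1800 19.5400 28.3900 15.3500 11.1000 1.2600 1.9100 2.6400 0.2700] k=[13 13 17 24 14 9 2 6 6 0]
t=11: x=[13.0000 13.3600 17.2700 22.4700 14.4500 8.8200 2.9900 5.6400 5.4600 0.5400] k=[9 9 18 17 11 7 0 1 3 4]
t=12: x=[9.0000 9.8100 17.1000 16.5500 11.1800 6.7300 0.7200 1.0900 2.9100 3.9100] k=[11 5 22 16 9 8 0 0 3 8]
t=13: x=[10.4600 7.0700 19.9300 15.9100 9.5400 7.3700 0.7200 0.2700 3.1800 7.5500] k=[10 10 24 19 10 4 4 0 0 11]
t=14: x=[10.0000 11.2600 22.2900 18.6400 10.2700 4.5400 3.6400 0.3600 0.9900 10.0100] k=[12 6 23 16 6 4 7 1 6 7]
t=15: x=[11.4600 8.0700 20.8400 15.7300 6.7200 4.4500 6.1900 1.9900 5.6400 6.9100] k=[8 10 23 16 2 2 4 6 3 3]
t=16: x=[8.1800 10.9900 21.2000 15.3700 3.2600 2.1800 4.0000 5.5500 3.2700 3.0000] k=[6 13 24 14 0 4 0 3 3 6]
t=17: x=[6.6300 13.3600 22.1100 13.6400 1.6200 3.2800 0.6300 2.7300 3.2700 5.7300] k=[11 17 20 17 0 6 5 8 0 3]
t=18: x=[11.5400 16.7300 19.4600 15.7400 2.0700 5.3700 5.3600 7.0100 0.9900 2.7300] k=[14 15 16 16 4 2 9 9 6 7]
t=19: x=[14.0900 15.0000 15.9100 14.9200 4.9000 2.8100 8.3700 8.7300 6.3600 6.9100] k=[18 17 11 15 6 4 9 4 4 4]
t=20: x=[17.9100 16.5500 11.9000 13.8300 6.6300 4.6300 8.1000 4.4500 4.0000 4.0000] k=[19 18 16 18 7 4 8 9 6 6]

0.0112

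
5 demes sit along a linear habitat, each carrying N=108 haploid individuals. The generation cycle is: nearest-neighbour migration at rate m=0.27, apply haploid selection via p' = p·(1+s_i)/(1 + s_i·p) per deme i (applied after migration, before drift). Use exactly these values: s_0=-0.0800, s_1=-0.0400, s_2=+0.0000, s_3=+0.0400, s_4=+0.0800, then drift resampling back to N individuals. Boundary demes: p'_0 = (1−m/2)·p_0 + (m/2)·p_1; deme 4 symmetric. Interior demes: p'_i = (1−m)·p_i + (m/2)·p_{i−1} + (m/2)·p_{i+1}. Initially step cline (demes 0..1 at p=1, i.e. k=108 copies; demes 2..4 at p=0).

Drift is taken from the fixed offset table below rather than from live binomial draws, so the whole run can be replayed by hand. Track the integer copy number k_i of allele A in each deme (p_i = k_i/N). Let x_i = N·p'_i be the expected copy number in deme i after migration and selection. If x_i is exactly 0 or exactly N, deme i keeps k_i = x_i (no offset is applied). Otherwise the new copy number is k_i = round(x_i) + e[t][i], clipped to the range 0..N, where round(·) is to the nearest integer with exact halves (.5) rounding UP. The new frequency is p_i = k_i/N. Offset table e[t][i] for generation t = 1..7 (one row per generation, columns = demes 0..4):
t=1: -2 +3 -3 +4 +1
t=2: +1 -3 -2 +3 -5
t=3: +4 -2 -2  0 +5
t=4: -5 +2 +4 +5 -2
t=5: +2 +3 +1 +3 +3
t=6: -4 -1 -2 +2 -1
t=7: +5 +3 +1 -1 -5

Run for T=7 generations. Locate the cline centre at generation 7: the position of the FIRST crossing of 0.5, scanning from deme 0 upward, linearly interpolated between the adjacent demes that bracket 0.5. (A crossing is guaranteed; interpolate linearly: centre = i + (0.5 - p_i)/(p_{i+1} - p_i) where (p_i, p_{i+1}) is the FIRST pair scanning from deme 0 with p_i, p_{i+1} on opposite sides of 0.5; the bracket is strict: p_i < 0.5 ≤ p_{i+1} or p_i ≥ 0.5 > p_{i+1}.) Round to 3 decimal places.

1.517

t=0: k=[108 108 0 0 0]
t=1: x=[108.0000 92.8975 14.5800 0.0000 0.0000] k=[108 96 12 0 0]
t=2: x=[106.2414 85.5630 21.7200 1.6838 0.0000] k=[107 83 20 5 0]
t=3: x=[103.4070 76.8378 26.4800 6.5885 0.7286] k=[107 75 24 7 6]
t=4: x=[102.2421 71.4546 28.5900 9.4942 6.5958] k=[97 73 33 14 5]
t=5: x=[92.6972 69.8388 35.8350 15.8738 6.6814] k=[95 73 37 19 10]
t=6: x=[90.8617 70.1121 39.4300 20.8674 12.0124] k=[87 69 37 23 11]
t=7: x=[83.0041 66.0678 39.4300 23.9940 13.5034] k=[88 69 40 23 9]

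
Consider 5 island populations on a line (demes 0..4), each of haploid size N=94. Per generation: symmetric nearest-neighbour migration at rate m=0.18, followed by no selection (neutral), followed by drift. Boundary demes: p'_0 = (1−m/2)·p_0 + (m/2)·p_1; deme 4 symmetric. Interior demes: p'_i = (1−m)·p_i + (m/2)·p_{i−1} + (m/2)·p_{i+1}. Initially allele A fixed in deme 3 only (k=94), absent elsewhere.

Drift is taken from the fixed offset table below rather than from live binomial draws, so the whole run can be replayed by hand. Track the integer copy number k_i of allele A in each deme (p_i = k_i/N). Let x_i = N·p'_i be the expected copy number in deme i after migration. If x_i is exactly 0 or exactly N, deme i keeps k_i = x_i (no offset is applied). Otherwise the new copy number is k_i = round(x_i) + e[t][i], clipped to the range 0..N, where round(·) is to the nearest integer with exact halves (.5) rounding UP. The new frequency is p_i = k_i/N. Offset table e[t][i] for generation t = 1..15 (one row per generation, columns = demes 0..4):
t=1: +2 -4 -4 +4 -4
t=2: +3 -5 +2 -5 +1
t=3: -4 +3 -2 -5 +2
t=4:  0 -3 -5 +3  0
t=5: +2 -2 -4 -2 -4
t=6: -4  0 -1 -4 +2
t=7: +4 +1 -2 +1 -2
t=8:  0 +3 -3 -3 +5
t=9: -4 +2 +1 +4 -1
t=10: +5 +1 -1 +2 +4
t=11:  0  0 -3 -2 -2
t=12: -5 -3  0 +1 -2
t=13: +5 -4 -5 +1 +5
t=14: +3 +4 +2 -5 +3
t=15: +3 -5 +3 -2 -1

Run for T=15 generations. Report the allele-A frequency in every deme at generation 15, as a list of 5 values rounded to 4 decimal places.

t=0: k=[0 0 0 94 0]
t=1: x=[0.0000 0.0000 8.4600 77.0800 8.4600] k=[0 0 4 81 4]
t=2: x=[0.0000 0.3600 10.5700 67.1400 10.9300] k=[0 0 13 62 12]
t=3: x=[0.0000 1.1700 16.2400 53.0900 16.5000] k=[0 4 14 48 19]
t=4: x=[0.3600 4.5400 16.1600 42.3300 21.6100] k=[0 2 11 45 22]
t=5: x=[0.1800 2.6300 13.2500 39.8700 24.0700] k=[2 1 9 38 20]
t=6: x=[1.9100 1.8100 10.8900 33.7700 21.6200] k=[0 2 10 30 24]
t=7: x=[0.1800 2.5400 11.0800 27.6600 24.5400] k=[4 4 9 29 23]
t=8: x=[4.0000 4.4500 10.3500 26.6600 23.5400] k=[4 7 7 24 29]
t=9: x=[4.2700 6.7300 8.5300 22.9200 28.5500] k=[0 9 10 27 28]
t=10: x=[0.8100 8.2800 11.4400 25.5600 27.9100] k=[6 9 10 28 32]
t=11: x=[6.2700 8.8200 11.5300 26.7400 31.6400] k=[6 9 9 25 30]
t=12: x=[6.2700 8.7300 10.4400 24.0100 29.5500] k=[1 6 10 25 28]
t=13: x=[1.4500 5.9100 10.9900 23.9200 27.7300] k=[6 2 6 25 33]
t=14: x=[5.6400 2.7200 7.3500 24.0100 32.2800] k=[9 7 9 19 35]
t=15: x=[8.8200 7.3600 9.7200 19.5400 33.5600] k=[12 2 13 18 33]

[0.1277, 0.0213, 0.1383, 0.1915, 0.3511]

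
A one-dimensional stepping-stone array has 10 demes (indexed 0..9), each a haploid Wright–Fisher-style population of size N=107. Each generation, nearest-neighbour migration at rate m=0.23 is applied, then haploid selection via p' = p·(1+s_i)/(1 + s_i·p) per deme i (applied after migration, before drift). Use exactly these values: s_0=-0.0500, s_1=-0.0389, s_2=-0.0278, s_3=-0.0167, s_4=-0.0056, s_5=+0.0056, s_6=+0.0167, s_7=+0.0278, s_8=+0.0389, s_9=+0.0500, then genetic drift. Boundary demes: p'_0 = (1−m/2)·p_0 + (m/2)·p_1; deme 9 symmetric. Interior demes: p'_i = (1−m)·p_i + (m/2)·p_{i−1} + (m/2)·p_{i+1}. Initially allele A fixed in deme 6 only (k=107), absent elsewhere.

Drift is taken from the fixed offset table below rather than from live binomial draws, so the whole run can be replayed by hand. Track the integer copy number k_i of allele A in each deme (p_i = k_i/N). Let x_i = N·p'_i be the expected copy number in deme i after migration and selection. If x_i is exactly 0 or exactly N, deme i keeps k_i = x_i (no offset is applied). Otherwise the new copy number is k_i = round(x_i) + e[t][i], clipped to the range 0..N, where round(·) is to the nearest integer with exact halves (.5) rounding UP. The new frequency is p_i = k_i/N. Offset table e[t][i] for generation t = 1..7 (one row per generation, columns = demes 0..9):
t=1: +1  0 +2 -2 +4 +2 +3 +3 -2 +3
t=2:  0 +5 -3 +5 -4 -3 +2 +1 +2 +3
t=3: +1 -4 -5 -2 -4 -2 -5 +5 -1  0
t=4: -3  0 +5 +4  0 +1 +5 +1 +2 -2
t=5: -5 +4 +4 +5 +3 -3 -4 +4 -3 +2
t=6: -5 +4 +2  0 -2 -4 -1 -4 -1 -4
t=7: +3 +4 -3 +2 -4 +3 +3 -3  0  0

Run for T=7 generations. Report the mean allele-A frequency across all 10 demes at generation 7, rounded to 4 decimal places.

t=0: k=[0 0 0 0 0 0 107 0 0 0]
t=1: x=[0.0000 0.0000 0.0000 0.0000 0.0000 12.3659 82.7024 12.6068 0.0000 0.0000] k=[0 0 0 0 0 14 86 16 0 0]
t=2: x=[0.0000 0.0000 0.0000 0.0000 1.6011 20.7633 70.0715 22.6965 1.9103 0.0000] k=[0 0 0 0 0 18 72 24 4 0]
t=3: x=[0.0000 0.0000 0.0000 0.0000 2.0586 22.2382 60.7055 27.7803 6.0543 0.4829] k=[0 0 0 0 0 20 56 33 5 0]
t=4: x=[0.0000 0.0000 0.0000 0.0000 2.2874 21.9372 49.6555 33.0480 7.9204 0.6036] k=[0 0 0 0 2 23 55 34 10 0]
t=5: x=[0.0000 0.0000 0.0000 0.2262 4.1625 24.3699 49.3451 34.2908 12.0109 1.2069] k=[0 0 0 5 7 21 45 38 9 3]
t=6: x=[0.0000 0.0000 0.5591 4.5806 8.3367 22.2482 41.8563 36.1232 12.0470 3.8678] k=[0 0 3 5 6 18 41 32 11 0]
t=7: x=[0.0000 0.3316 2.8069 4.8071 7.2271 19.3534 37.7235 31.2228 12.5671 1.3275] k=[0 4 0 7 3 22 41 28 13 1]

0.1112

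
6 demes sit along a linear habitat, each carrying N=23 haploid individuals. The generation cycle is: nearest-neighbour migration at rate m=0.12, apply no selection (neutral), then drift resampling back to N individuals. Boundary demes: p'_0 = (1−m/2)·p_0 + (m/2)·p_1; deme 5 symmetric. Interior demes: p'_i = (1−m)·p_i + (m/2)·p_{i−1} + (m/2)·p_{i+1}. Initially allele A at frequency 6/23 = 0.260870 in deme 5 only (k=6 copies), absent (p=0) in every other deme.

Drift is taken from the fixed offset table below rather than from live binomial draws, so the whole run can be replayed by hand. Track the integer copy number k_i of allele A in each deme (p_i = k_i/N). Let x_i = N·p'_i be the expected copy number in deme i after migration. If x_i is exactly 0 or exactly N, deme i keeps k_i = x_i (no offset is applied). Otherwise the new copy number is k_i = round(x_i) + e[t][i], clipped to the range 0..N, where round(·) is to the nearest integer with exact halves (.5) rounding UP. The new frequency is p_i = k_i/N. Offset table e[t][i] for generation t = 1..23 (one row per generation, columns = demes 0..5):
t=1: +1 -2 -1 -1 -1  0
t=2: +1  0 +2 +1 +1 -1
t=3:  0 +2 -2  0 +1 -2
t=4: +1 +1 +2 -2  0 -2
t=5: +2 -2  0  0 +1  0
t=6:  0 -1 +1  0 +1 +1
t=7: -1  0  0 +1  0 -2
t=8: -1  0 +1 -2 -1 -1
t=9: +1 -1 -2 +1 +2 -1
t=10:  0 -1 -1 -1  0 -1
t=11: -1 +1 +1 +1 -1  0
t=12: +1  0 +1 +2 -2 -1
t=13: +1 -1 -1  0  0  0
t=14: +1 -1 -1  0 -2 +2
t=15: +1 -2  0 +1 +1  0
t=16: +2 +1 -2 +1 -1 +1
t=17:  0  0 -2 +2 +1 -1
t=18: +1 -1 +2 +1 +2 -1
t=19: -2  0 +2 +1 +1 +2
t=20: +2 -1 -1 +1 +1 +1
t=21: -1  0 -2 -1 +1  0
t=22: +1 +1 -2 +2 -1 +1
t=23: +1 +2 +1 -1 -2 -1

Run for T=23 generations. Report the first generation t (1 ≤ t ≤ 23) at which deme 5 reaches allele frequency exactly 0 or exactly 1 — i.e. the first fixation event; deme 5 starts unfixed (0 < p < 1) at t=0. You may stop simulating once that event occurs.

7

t=0: k=[0 0 0 0 0 6]
t=1: x=[0.0000 0.0000 0.0000 0.0000 0.3600 5.6400] k=[0 0 0 0 0 6]
t=2: x=[0.0000 0.0000 0.0000 0.0000 0.3600 5.6400] k=[0 0 0 0 1 5]
t=3: x=[0.0000 0.0000 0.0000 0.0600 1.1800 4.7600] k=[0 0 0 0 2 3]
t=4: x=[0.0000 0.0000 0.0000 0.1200 1.9400 2.9400] k=[0 0 0 0 2 1]
t=5: x=[0.0000 0.0000 0.0000 0.1200 1.8200 1.0600] k=[0 0 0 0 3 1]
t=6: x=[0.0000 0.0000 0.0000 0.1800 2.7000 1.1200] k=[0 0 0 0 4 2]
t=7: x=[0.0000 0.0000 0.0000 0.2400 3.6400 2.1200] k=[0 0 0 1 4 0]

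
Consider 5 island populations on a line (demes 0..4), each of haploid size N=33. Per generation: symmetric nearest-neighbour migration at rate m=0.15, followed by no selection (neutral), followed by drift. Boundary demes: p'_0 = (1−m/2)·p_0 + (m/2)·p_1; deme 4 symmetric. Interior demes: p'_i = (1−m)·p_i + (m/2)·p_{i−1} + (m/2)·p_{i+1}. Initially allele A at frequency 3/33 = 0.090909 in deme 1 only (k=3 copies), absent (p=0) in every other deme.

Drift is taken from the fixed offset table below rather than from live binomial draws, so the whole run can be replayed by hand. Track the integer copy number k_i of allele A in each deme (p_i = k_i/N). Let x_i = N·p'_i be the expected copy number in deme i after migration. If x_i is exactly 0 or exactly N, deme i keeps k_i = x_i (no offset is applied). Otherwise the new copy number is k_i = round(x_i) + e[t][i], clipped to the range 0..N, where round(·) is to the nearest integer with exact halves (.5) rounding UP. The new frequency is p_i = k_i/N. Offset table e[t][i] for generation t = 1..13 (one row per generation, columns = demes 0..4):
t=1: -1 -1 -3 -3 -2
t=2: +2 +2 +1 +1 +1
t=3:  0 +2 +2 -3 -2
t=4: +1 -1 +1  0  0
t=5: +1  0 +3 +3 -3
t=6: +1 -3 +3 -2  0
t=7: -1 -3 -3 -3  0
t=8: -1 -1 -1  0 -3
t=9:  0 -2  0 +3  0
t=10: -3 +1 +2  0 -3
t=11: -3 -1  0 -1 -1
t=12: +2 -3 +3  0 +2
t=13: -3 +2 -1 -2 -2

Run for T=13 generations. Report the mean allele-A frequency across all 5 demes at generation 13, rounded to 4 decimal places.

t=0: k=[0 3 0 0 0]
t=1: x=[0.2250 2.5500 0.2250 0.0000 0.0000] k=[0 2 0 0 0]
t=2: x=[0.1500 1.7000 0.1500 0.0000 0.0000] k=[2 4 1 0 0]
t=3: x=[2.1500 3.6250 1.1500 0.0750 0.0000] k=[2 6 3 0 0]
t=4: x=[2.3000 5.4750 3.0000 0.2250 0.0000] k=[3 4 4 0 0]
t=5: x=[3.0750 3.9250 3.7000 0.3000 0.0000] k=[4 4 7 3 0]
t=6: x=[4.0000 4.2250 6.4750 3.0750 0.2250] k=[5 1 9 1 0]
t=7: x=[4.7000 1.9000 7.8000 1.5250 0.0750] k=[4 0 5 0 0]
t=8: x=[3.7000 0.6750 4.2500 0.3750 0.0000] k=[3 0 3 0 0]
t=9: x=[2.7750 0.4500 2.5500 0.2250 0.0000] k=[3 0 3 3 0]
t=10: x=[2.7750 0.4500 2.7750 2.7750 0.2250] k=[0 1 5 3 0]
t=11: x=[0.0750 1.2250 4.5500 2.9250 0.2250] k=[0 0 5 2 0]
t=12: x=[0.0000 0.3750 4.4000 2.0750 0.1500] k=[0 0 7 2 2]
t=13: x=[0.0000 0.5250 6.1000 2.3750 2.0000] k=[0 3 5 0 0]

0.0485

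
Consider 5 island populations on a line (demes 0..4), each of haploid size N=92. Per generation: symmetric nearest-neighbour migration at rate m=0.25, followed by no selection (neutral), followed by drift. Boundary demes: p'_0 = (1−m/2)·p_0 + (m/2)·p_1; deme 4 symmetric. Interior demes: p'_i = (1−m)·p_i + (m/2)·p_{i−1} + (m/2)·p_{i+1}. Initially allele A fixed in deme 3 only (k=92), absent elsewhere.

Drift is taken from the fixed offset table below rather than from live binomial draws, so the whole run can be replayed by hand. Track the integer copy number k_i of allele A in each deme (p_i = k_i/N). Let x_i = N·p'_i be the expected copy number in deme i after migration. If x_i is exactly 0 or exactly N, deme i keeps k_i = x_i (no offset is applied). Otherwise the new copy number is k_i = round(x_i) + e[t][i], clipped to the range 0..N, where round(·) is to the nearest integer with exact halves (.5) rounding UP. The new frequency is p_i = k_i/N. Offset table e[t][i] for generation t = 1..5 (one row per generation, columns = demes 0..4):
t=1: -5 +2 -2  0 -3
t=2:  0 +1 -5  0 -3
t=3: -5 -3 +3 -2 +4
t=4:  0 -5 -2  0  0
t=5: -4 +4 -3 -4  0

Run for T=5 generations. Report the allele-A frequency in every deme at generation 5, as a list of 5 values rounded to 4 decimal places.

t=0: k=[0 0 0 92 0]
t=1: x=[0.0000 0.0000 11.5000 69.0000 11.5000] k=[0 0 10 69 9]
t=2: x=[0.0000 1.2500 16.1250 54.1250 16.5000] k=[0 2 11 54 14]
t=3: x=[0.2500 2.8750 15.2500 43.6250 19.0000] k=[0 0 18 42 23]
t=4: x=[0.0000 2.2500 18.7500 36.6250 25.3750] k=[0 0 17 37 25]
t=5: x=[0.0000 2.1250 17.3750 33.0000 26.5000] k=[0 6 14 29 27]

[0.0000, 0.0652, 0.1522, 0.3152, 0.2935]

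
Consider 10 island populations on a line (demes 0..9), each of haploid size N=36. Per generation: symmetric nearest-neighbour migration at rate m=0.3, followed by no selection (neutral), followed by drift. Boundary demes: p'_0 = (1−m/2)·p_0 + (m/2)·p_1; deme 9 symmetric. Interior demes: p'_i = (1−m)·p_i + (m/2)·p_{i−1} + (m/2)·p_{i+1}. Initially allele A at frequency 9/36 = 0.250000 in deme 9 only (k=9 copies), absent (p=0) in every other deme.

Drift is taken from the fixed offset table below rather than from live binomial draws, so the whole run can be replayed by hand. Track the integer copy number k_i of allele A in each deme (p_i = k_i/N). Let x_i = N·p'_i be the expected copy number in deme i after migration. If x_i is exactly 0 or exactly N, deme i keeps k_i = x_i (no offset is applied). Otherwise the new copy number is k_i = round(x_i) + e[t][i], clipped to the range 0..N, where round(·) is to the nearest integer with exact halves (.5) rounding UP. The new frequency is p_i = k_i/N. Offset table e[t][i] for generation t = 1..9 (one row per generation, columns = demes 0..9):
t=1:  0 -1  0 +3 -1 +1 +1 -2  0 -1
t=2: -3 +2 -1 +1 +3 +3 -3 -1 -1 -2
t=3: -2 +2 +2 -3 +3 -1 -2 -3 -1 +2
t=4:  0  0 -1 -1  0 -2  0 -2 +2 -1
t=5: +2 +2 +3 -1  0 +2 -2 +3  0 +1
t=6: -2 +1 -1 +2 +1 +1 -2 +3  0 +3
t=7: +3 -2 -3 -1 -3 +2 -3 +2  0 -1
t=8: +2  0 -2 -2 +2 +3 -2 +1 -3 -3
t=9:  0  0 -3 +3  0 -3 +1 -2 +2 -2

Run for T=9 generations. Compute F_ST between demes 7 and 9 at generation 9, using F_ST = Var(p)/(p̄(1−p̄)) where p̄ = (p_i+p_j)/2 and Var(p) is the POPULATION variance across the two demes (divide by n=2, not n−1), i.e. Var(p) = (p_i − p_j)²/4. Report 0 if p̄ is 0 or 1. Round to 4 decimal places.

t=0: k=[0 0 0 0 0 0 0 0 0 9]
t=1: x=[0.0000 0.0000 0.0000 0.0000 0.0000 0.0000 0.0000 0.0000 1.3500 7.6500] k=[0 0 0 0 0 0 0 0 1 7]
t=2: x=[0.0000 0.0000 0.0000 0.0000 0.0000 0.0000 0.0000 0.1500 1.7500 6.1000] k=[0 0 0 0 0 0 0 0 1 4]
t=3: x=[0.0000 0.0000 0.0000 0.0000 0.0000 0.0000 0.0000 0.1500 1.3000 3.5500] k=[0 0 0 0 0 0 0 0 0 6]
t=4: x=[0.0000 0.0000 0.0000 0.0000 0.0000 0.0000 0.0000 0.0000 0.9000 5.1000] k=[0 0 0 0 0 0 0 0 3 4]
t=5: x=[0.0000 0.0000 0.0000 0.0000 0.0000 0.0000 0.0000 0.4500 2.7000 3.8500] k=[0 0 0 0 0 0 0 3 3 5]
t=6: x=[0.0000 0.0000 0.0000 0.0000 0.0000 0.0000 0.4500 2.5500 3.3000 4.7000] k=[0 0 0 0 0 0 0 6 3 8]
t=7: x=[0.0000 0.0000 0.0000 0.0000 0.0000 0.0000 0.9000 4.6500 4.2000 7.2500] k=[0 0 0 0 0 0 0 7 4 6]
t=8: x=[0.0000 0.0000 0.0000 0.0000 0.0000 0.0000 1.0500 5.5000 4.7500 5.7000] k=[0 0 0 0 0 0 0 7 2 3]
t=9: x=[0.0000 0.0000 0.0000 0.0000 0.0000 0.0000 1.0500 5.2000 2.9000 2.8500] k=[0 0 0 0 0 0 2 3 5 1]

0.0147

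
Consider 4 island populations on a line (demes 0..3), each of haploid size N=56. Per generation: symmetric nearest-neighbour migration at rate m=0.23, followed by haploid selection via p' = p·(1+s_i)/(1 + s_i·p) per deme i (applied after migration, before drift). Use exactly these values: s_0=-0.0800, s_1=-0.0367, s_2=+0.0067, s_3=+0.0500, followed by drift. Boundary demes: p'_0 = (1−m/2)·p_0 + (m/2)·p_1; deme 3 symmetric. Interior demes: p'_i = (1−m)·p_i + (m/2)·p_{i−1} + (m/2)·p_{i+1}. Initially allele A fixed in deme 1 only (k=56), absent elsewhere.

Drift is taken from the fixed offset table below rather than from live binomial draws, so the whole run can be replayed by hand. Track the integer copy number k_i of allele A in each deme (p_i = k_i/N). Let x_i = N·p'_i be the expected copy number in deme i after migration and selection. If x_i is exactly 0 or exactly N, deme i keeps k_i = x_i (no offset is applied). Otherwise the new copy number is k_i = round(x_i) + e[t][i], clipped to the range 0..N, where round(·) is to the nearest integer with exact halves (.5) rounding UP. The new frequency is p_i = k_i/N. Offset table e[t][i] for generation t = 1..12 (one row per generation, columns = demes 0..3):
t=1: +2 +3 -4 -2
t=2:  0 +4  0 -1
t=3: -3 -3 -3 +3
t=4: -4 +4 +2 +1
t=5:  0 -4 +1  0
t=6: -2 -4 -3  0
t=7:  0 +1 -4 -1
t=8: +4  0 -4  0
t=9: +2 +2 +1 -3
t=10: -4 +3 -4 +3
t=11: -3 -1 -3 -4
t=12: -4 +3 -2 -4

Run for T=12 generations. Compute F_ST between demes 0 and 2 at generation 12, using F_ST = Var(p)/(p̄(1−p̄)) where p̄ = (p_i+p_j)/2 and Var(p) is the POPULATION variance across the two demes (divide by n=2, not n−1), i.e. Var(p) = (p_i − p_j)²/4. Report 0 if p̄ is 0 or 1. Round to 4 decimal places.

t=0: k=[0 56 0 0]
t=1: x=[5.9798 42.7454 6.4782 0.0000] k=[8 46 2 0]
t=2: x=[11.5851 36.0929 6.8701 0.2415] k=[12 40 7 0]
t=3: x=[14.3136 32.4765 10.0449 0.8446] k=[11 29 7 4]
t=4: x=[12.2532 23.8865 9.2364 4.5446] k=[8 28 11 6]
t=5: x=[9.6175 23.2351 12.4445 6.8635] k=[10 19 13 7]
t=6: x=[10.3148 16.8316 13.0668 8.0194] k=[8 13 10 8]
t=7: x=[7.9868 11.7295 10.1705 8.5785] k=[8 13 6 8]
t=8: x=[7.9868 11.2794 7.0762 8.1023] k=[12 11 3 8]
t=9: x=[11.1231 9.8869 4.5227 7.7449] k=[13 12 6 5]
t=10: x=[12.0765 11.0887 6.6138 5.3463] k=[8 14 3 8]
t=11: x=[8.0953 11.6953 4.8696 7.7449] k=[5 11 2 4]
t=12: x=[5.2777 8.9892 3.2856 3.9452] k=[1 12 1 0]

0.0000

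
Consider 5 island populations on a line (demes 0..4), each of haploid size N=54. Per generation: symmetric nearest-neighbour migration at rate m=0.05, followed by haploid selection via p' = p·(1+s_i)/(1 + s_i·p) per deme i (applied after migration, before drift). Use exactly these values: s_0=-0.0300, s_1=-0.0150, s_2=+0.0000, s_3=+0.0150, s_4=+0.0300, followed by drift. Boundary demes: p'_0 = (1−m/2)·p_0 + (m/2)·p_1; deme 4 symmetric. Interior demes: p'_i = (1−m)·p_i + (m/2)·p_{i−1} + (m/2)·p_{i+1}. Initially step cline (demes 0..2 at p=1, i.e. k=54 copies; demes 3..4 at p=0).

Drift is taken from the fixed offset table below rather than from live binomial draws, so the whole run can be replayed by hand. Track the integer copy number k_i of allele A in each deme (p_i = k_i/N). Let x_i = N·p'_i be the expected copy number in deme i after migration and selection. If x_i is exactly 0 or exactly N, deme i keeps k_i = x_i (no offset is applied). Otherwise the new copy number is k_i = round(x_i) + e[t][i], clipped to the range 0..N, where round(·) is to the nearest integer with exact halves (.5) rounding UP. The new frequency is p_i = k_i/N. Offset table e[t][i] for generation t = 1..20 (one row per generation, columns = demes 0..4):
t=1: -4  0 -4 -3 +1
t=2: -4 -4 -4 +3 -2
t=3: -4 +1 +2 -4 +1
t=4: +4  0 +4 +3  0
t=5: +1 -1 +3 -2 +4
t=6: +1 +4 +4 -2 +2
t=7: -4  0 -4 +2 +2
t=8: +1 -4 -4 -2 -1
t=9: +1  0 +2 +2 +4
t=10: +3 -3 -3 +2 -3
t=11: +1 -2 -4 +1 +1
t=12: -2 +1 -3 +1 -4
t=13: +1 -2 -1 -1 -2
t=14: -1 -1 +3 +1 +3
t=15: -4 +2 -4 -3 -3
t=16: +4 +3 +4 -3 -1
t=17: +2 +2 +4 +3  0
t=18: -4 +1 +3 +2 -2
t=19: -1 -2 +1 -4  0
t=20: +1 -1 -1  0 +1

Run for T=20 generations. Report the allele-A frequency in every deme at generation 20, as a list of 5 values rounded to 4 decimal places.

t=0: k=[54 54 54 0 0]
t=1: x=[54.0000 54.0000 52.6500 1.3697 0.0000] k=[54 54 49 0 0]
t=2: x=[54.0000 53.8731 47.9000 1.2430 0.0000] k=[54 50 44 4 0]
t=3: x=[53.8969 49.8930 43.1500 4.9667 0.1030] k=[50 51 45 1 1]
t=4: x=[49.9114 50.7795 44.0500 2.1303 1.0294] k=[54 51 48 5 1]
t=5: x=[53.9227 50.9569 47.0000 6.0546 1.1323] k=[54 50 50 4 5]
t=6: x=[53.8969 50.0450 48.8500 5.2451 5.1101] k=[54 54 53 3 7]
t=7: x=[54.0000 53.9746 51.7750 4.4099 7.0799] k=[54 54 48 6 9]
t=8: x=[54.0000 53.8477 47.1000 7.2176 9.1474] k=[54 50 43 5 8]
t=9: x=[53.8969 49.8677 42.2250 6.1052 8.1270] k=[54 50 44 8 12]
t=10: x=[53.8969 49.8930 43.2500 9.1122 12.1765] k=[54 47 40 11 9]
t=11: x=[53.8196 46.9074 39.4500 11.8118 9.2749] k=[54 45 35 13 10]
t=12: x=[53.7681 44.8608 34.7000 13.6261 10.3195] k=[52 46 32 15 6]
t=13: x=[51.7862 45.6943 31.9250 15.3631 6.3897] k=[53 44 31 14 4]
t=14: x=[52.7380 43.7753 30.9000 14.3312 4.3672] k=[52 43 34 15 7]
t=15: x=[51.7091 42.8670 33.7500 15.4386 7.3865] k=[48 45 30 12 4]
t=16: x=[47.7588 44.5831 29.9250 12.3916 4.3159] k=[52 48 34 9 3]
t=17: x=[51.8377 47.6660 33.7250 9.5919 3.2388] k=[54 50 38 13 3]
t=18: x=[53.8969 49.7411 37.6750 13.5254 3.3415] k=[50 51 41 16 1]
t=19: x=[49.9114 50.6782 40.6250 16.4196 1.4152] k=[49 49 42 12 1]
t=20: x=[48.8601 48.7538 41.4250 12.6184 1.3123] k=[50 48 40 13 2]

[0.9259, 0.8889, 0.7407, 0.2407, 0.0370]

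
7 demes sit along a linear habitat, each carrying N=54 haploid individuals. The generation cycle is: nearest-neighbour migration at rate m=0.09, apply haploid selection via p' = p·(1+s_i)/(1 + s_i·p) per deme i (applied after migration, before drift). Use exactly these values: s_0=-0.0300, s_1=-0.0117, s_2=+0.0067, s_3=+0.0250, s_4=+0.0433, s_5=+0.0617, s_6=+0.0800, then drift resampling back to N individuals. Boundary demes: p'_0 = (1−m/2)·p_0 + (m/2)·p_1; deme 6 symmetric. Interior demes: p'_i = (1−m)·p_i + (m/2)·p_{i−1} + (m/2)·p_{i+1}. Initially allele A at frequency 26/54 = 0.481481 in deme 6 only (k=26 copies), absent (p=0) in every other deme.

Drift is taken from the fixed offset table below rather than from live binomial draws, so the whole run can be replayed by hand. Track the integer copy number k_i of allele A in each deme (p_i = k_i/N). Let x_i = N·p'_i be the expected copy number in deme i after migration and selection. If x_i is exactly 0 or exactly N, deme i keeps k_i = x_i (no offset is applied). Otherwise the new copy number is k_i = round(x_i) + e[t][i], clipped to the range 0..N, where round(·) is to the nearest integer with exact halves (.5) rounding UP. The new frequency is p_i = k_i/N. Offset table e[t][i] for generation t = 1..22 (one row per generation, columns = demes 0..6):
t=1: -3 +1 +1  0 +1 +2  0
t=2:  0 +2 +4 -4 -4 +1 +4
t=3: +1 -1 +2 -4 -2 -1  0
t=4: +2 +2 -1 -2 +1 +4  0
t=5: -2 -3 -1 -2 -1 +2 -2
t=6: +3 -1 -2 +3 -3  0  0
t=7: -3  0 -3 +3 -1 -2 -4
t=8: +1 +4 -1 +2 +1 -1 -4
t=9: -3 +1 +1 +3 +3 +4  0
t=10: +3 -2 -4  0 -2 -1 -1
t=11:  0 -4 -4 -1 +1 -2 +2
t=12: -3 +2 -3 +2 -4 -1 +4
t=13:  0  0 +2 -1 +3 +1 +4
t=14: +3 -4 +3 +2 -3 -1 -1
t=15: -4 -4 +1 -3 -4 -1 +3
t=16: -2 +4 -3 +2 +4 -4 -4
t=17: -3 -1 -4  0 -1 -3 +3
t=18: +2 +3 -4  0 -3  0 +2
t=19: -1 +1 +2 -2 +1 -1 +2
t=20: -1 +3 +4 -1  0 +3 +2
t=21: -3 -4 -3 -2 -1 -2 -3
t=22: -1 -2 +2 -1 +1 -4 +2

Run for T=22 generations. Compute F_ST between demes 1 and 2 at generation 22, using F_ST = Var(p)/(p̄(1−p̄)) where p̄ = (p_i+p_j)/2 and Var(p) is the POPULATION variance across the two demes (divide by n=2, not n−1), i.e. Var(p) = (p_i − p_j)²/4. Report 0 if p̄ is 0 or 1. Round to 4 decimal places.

0.0127

t=0: k=[0 0 0 0 0 0 26]
t=1: x=[0.0000 0.0000 0.0000 0.0000 0.0000 1.2405 25.8650] k=[0 0 0 0 0 3 26]
t=2: x=[0.0000 0.0000 0.0000 0.0000 0.1408 4.1223 26.0006] k=[0 0 0 0 0 5 30]
t=3: x=[0.0000 0.0000 0.0000 0.0000 0.2347 6.2221 29.9057] k=[0 0 0 0 0 5 30]
t=4: x=[0.0000 0.0000 0.0000 0.0000 0.2347 6.2221 29.9057] k=[0 0 0 0 1 10 30]
t=5: x=[0.0000 0.0000 0.0000 0.0461 1.4173 11.0105 30.1291] k=[0 0 0 0 0 13 28]
t=6: x=[0.0000 0.0000 0.0000 0.0000 0.6100 13.6929 28.3628] k=[0 0 0 0 0 14 28]
t=7: x=[0.0000 0.0000 0.0000 0.0000 0.6569 14.6298 28.4077] k=[0 0 0 0 0 13 24]
t=8: x=[0.0000 0.0000 0.0000 0.0000 0.6100 13.5073 24.5312] k=[0 0 0 0 2 13 21]
t=9: x=[0.0000 0.0000 0.0000 0.0922 2.5043 13.4609 21.6298] k=[0 0 0 3 6 17 22]
t=10: x=[0.0000 0.0000 0.1359 3.0707 6.6017 17.4291 22.7821] k=[0 0 0 3 5 16 22]
t=11: x=[0.0000 0.0000 0.1359 3.0247 5.6147 16.4518 22.7365] k=[0 0 0 2 7 14 25]
t=12: x=[0.0000 0.0000 0.0906 2.1862 7.3552 14.8149 25.5383] k=[0 0 0 4 3 14 30]
t=13: x=[0.0000 0.0000 0.1812 3.8626 3.6828 14.8611 30.3077] k=[0 0 2 3 7 16 34]
t=14: x=[0.0000 0.0889 1.9676 3.2087 7.4944 17.0967 34.1653] k=[0 0 5 5 4 16 33]
t=15: x=[0.0000 0.2224 4.8041 5.0673 4.7660 16.9125 33.2270] k=[0 0 6 2 1 16 36]
t=16: x=[0.0000 0.2669 5.5833 2.1862 1.7920 16.9125 36.0342] k=[0 4 3 4 6 13 32]
t=17: x=[0.1746 3.7339 3.1095 4.1384 6.4623 14.1564 32.1530] k=[0 3 0 4 5 11 35]
t=18: x=[0.1310 2.6997 0.3171 3.9545 5.4285 12.3717 34.8808] k=[2 6 0 4 2 12 37]
t=19: x=[2.1172 5.4917 0.4530 3.8167 2.6446 13.2649 36.7897] k=[1 6 2 2 4 12 39]
t=20: x=[1.1891 5.5362 2.1940 2.1402 4.4397 13.4506 38.6446] k=[0 9 6 1 4 16 41]
t=21: x=[0.3929 8.3764 5.9452 1.3931 4.5796 17.2808 40.6629] k=[0 4 3 0 4 15 38]
t=22: x=[0.1746 3.7339 2.9284 0.3228 4.4863 16.2110 37.8495] k=[0 2 5 0 5 12 40]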